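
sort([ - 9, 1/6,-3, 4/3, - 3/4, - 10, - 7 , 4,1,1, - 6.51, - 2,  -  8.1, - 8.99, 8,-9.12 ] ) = [ - 10, - 9.12, - 9, - 8.99, - 8.1, - 7, - 6.51, - 3, - 2,-3/4, 1/6, 1,1,4/3,4, 8]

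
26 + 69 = 95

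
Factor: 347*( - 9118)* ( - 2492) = 2^3*7^1*47^1*89^1*97^1 *347^1 = 7884553432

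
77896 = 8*9737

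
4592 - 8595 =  -4003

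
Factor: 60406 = 2^1*30203^1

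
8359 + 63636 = 71995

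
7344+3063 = 10407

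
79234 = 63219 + 16015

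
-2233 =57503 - 59736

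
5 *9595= 47975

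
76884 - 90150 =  -13266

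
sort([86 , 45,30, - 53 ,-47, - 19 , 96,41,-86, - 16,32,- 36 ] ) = [-86,-53, - 47,-36 ,-19, - 16, 30,32,  41, 45, 86,96 ] 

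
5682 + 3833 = 9515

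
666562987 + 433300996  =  1099863983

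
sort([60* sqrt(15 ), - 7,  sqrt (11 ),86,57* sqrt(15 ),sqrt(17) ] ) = [ - 7,sqrt(11),sqrt(17) , 86, 57*sqrt(15 ),60*sqrt( 15 ) ] 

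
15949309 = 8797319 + 7151990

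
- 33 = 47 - 80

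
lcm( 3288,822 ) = 3288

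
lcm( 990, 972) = 53460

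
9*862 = 7758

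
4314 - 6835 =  - 2521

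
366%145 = 76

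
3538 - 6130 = -2592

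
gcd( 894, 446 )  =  2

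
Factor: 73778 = 2^1 * 37^1*997^1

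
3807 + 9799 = 13606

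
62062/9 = 6895 +7/9 =6895.78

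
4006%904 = 390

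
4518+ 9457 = 13975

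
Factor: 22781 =11^1*19^1*109^1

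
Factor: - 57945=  - 3^1*5^1*3863^1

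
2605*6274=16343770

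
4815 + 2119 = 6934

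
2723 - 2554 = 169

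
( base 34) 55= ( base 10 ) 175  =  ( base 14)c7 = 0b10101111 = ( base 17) A5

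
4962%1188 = 210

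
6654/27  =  2218/9=246.44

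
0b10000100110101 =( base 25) DF1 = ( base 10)8501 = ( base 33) 7qk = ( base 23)g1e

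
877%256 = 109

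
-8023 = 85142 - 93165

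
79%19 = 3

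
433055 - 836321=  -403266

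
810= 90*9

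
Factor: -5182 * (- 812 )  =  2^3*7^1*29^1*2591^1 = 4207784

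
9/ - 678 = -3/226 = - 0.01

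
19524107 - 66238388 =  - 46714281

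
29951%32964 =29951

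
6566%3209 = 148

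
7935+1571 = 9506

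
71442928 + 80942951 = 152385879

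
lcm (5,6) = 30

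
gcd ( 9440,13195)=5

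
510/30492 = 85/5082 = 0.02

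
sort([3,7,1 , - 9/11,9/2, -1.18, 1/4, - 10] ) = [ - 10,-1.18, - 9/11, 1/4,1, 3,9/2,7 ] 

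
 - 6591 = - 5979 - 612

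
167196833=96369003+70827830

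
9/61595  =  9/61595 = 0.00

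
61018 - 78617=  - 17599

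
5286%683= 505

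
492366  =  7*70338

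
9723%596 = 187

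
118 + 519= 637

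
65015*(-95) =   -  6176425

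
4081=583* 7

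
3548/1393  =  2+762/1393 = 2.55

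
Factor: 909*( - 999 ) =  - 908091 =-3^5*37^1 * 101^1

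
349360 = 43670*8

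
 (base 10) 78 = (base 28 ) 2m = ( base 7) 141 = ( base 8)116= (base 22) 3C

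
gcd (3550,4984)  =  2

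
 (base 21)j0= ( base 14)207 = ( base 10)399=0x18F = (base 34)bp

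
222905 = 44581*5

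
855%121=8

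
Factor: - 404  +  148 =-2^8 = - 256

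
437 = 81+356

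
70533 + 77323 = 147856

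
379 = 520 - 141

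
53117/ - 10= -53117/10 = - 5311.70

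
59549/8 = 59549/8 = 7443.62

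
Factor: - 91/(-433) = 7^1 * 13^1*433^( - 1)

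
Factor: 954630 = 2^1*3^2*5^1*10607^1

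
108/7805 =108/7805 = 0.01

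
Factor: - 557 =-557^1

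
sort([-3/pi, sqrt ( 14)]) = [ -3/pi, sqrt( 14)]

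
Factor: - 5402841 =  - 3^1*157^1*11471^1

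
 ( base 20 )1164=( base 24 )EJ4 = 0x214c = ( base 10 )8524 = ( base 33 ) 7RA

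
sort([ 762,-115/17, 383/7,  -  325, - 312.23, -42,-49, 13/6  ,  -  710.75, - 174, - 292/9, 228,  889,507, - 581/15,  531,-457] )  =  [ - 710.75,- 457,  -  325, - 312.23, - 174, - 49, - 42, - 581/15, - 292/9 , - 115/17,13/6, 383/7,228, 507,531, 762,889 ] 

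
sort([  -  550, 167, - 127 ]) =[ - 550 , - 127,167 ] 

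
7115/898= 7115/898 = 7.92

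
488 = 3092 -2604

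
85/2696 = 85/2696 = 0.03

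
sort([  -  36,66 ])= [ - 36,  66 ] 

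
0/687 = 0 = 0.00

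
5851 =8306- 2455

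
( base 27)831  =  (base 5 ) 142124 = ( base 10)5914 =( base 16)171a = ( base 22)C4I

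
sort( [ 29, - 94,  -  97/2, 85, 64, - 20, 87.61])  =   [-94, - 97/2 , - 20, 29, 64,85,87.61]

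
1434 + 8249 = 9683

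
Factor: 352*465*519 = 84949920 = 2^5*3^2*5^1*11^1*31^1*173^1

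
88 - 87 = 1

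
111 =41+70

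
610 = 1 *610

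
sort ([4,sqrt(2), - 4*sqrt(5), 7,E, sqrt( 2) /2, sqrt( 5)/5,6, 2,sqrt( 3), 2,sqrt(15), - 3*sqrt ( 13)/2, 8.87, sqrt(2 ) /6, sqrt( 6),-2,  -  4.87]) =[ - 4*sqrt( 5 ), - 3*sqrt(13)/2, - 4.87, - 2,sqrt(2)/6,sqrt(5)/5,sqrt( 2 )/2,sqrt( 2),sqrt( 3),2, 2,  sqrt(6) , E, sqrt(15) , 4,6, 7,8.87]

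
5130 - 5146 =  - 16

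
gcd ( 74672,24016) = 16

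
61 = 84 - 23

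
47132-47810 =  - 678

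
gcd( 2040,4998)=102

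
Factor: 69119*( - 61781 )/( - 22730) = 4270240939/22730 = 2^( - 1)*5^(-1)*2273^( - 1) * 61781^1 * 69119^1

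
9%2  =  1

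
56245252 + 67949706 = 124194958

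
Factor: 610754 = 2^1*305377^1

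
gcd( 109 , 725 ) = 1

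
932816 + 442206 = 1375022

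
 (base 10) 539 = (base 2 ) 1000011011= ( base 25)LE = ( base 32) GR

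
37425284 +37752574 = 75177858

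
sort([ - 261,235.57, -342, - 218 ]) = [ - 342,-261, - 218,235.57]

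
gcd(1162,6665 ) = 1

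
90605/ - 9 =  -90605/9=- 10067.22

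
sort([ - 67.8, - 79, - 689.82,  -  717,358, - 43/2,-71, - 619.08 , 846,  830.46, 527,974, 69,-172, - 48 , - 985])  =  [ - 985, - 717, - 689.82, - 619.08, - 172, - 79 ,  -  71,-67.8, - 48, - 43/2,69, 358, 527,830.46,846, 974 ]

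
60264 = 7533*8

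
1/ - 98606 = - 1 +98605/98606 = - 0.00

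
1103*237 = 261411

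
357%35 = 7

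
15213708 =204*74577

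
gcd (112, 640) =16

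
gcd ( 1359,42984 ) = 9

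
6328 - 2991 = 3337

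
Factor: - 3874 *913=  - 2^1*11^1*13^1*83^1 *149^1 = -  3536962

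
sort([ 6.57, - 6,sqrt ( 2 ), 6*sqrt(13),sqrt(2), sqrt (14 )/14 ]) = [-6,sqrt( 14) /14, sqrt(2 ), sqrt(2 ),6.57,6 * sqrt (13 ) ]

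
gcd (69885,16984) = 1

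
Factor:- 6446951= - 7^1* 503^1*1831^1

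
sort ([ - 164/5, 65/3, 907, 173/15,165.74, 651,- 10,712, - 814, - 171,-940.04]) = [ - 940.04,-814, - 171, - 164/5, - 10, 173/15,65/3,165.74, 651, 712, 907 ]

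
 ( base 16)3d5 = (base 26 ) 1BJ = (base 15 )456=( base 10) 981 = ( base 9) 1310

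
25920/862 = 30 + 30/431 = 30.07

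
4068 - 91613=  - 87545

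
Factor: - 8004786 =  - 2^1*3^1 * 61^1*21871^1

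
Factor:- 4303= - 13^1*331^1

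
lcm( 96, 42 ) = 672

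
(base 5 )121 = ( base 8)44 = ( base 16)24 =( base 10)36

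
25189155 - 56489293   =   - 31300138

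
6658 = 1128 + 5530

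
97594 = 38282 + 59312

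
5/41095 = 1/8219 = 0.00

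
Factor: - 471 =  - 3^1*157^1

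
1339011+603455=1942466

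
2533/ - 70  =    -  2533/70 =-36.19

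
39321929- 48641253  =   - 9319324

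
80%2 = 0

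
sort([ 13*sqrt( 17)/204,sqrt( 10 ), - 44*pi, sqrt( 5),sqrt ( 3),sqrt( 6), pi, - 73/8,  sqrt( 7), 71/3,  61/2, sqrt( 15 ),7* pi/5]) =[- 44*pi, -73/8, 13*sqrt(17)/204,sqrt(3),sqrt( 5 ) , sqrt(6 ), sqrt( 7 ), pi, sqrt( 10 ), sqrt( 15 ), 7*pi/5,71/3, 61/2]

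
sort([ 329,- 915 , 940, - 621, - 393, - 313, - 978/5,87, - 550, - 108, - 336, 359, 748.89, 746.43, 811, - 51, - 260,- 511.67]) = [ - 915, - 621, - 550 , - 511.67,  -  393, - 336, - 313 , - 260, - 978/5,  -  108, - 51, 87, 329, 359, 746.43, 748.89, 811,940 ]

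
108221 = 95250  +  12971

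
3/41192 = 3/41192 = 0.00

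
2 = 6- 4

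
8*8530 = 68240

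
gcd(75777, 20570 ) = 1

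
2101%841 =419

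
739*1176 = 869064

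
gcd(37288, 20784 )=8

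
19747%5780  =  2407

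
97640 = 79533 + 18107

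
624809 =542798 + 82011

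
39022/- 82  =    -  476 + 5/41 = - 475.88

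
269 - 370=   -  101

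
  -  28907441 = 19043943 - 47951384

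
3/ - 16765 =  - 1 + 16762/16765 = -0.00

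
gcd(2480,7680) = 80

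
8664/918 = 9 + 67/153=9.44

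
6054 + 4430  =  10484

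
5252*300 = 1575600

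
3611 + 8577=12188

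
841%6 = 1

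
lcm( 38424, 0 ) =0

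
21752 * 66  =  1435632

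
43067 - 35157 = 7910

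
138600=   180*770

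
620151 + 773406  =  1393557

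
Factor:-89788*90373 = -8114410924  =  -2^2*22447^1*90373^1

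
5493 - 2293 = 3200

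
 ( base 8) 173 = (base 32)3r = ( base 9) 146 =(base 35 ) 3I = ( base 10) 123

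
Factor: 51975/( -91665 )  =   - 5^1* 11^1*97^( - 1 ) = -  55/97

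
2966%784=614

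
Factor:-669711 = - 3^1*7^1*31891^1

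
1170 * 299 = 349830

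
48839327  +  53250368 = 102089695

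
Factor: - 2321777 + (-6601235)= - 8923012 = -  2^2*7^1*318679^1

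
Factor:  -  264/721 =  - 2^3* 3^1*7^(-1 )*11^1* 103^ ( - 1 ) 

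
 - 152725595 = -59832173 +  -92893422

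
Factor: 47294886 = 2^1*3^1*61^1*129221^1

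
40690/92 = 20345/46 = 442.28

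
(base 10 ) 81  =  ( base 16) 51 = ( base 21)3I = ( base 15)56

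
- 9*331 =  - 2979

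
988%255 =223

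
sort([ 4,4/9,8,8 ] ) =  [ 4/9, 4, 8,  8 ] 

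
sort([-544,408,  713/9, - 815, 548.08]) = [ - 815, - 544,713/9,408, 548.08 ] 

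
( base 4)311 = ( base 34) 1J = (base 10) 53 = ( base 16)35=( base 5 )203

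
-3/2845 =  - 1+2842/2845 = - 0.00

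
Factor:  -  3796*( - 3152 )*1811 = 21668600512 =2^6 * 13^1*73^1*197^1*1811^1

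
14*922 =12908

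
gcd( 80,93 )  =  1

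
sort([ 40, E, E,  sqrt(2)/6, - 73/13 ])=[-73/13,  sqrt(2 ) /6,E,E,  40] 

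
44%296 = 44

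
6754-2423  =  4331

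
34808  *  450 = 15663600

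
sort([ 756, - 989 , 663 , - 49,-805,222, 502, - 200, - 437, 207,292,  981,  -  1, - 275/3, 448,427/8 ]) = [  -  989,-805, - 437,-200, - 275/3,  -  49,  -  1,427/8,207,222, 292,448,  502, 663, 756,981 ] 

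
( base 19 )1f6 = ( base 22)17e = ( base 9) 804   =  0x28c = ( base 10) 652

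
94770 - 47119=47651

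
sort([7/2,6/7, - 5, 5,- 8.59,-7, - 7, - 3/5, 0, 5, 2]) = [-8.59 ,-7, - 7, - 5,-3/5 , 0,  6/7,2,7/2,  5 , 5]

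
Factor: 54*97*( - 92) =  - 2^3*3^3 * 23^1 *97^1 = - 481896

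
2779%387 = 70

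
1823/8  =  1823/8= 227.88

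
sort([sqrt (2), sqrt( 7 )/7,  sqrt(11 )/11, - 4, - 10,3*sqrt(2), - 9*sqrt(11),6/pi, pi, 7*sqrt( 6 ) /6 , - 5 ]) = [ - 9*sqrt(11) , - 10,  -  5,- 4, sqrt( 11 )/11,sqrt(7)/7, sqrt(2), 6/pi,  7*sqrt(6) /6,pi,  3 * sqrt(2) ] 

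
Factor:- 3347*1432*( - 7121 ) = 34130269384 =2^3*179^1*3347^1*7121^1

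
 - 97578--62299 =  - 35279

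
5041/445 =5041/445=11.33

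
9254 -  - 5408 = 14662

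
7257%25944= 7257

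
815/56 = 14 + 31/56 = 14.55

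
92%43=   6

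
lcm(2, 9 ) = 18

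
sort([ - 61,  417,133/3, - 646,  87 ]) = [ - 646 ,- 61,  133/3, 87, 417 ] 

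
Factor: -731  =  -17^1*43^1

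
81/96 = 27/32=0.84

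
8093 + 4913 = 13006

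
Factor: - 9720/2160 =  - 9/2 = - 2^(- 1)*3^2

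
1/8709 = 1/8709 = 0.00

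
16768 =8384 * 2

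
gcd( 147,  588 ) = 147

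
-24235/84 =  - 24235/84 = -288.51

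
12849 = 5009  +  7840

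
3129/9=1043/3 = 347.67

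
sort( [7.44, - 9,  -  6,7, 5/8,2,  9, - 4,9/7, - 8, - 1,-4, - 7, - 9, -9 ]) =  [- 9, - 9,-9, - 8, - 7, - 6, - 4, - 4, - 1,5/8,  9/7, 2, 7, 7.44, 9]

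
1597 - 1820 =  - 223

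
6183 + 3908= 10091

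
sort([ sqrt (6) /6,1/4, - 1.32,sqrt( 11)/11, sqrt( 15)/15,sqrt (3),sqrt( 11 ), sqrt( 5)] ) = [-1.32,1/4 , sqrt ( 15)/15, sqrt( 11 ) /11,sqrt( 6) /6,sqrt(3 ), sqrt (5 ),sqrt( 11 ) ] 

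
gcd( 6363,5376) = 21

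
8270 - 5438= 2832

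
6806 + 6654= 13460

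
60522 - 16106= 44416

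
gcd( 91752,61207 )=1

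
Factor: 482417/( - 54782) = -2^(-1)*7^( - 2 ) *863^1 = -863/98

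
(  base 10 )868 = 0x364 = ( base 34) pi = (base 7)2350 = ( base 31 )s0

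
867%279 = 30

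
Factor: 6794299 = 281^1*24179^1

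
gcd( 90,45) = 45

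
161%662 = 161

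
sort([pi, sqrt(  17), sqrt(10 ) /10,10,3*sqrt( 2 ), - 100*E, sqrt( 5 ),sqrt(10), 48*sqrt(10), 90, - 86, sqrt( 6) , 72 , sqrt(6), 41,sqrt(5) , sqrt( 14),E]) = [ - 100*E, - 86, sqrt ( 10) /10, sqrt(5), sqrt( 5 ),sqrt( 6 ) , sqrt(6), E , pi, sqrt(10), sqrt( 14) , sqrt( 17 ),3 * sqrt( 2 ), 10,  41, 72,90,  48*sqrt( 10 )] 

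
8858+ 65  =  8923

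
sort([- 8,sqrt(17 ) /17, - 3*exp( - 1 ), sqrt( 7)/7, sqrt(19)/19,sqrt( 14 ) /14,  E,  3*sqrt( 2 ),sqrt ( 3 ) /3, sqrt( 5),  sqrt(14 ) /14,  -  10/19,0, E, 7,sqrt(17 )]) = [  -  8,  -  3* exp ( -1 ), - 10/19,0,sqrt (19 )/19 , sqrt( 17) /17, sqrt(14 )/14,  sqrt(14 )/14 , sqrt(7 ) /7, sqrt( 3)/3,  sqrt(5),E, E, sqrt( 17 ),3 *sqrt( 2),7]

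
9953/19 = 9953/19 = 523.84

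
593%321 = 272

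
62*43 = 2666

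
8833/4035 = 2 + 763/4035 = 2.19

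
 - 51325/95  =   - 10265/19 = - 540.26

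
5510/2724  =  2755/1362= 2.02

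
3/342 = 1/114 = 0.01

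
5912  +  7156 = 13068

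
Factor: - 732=  -  2^2*3^1*61^1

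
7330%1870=1720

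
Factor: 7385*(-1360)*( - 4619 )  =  2^4*5^2*7^1*17^1*31^1 *149^1*211^1 = 46391388400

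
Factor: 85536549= 3^2*7^1 *107^1 * 12689^1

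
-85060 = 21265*( - 4)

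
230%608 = 230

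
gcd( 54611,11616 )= 1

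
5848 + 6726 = 12574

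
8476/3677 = 8476/3677=2.31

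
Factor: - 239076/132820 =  - 9/5 = -  3^2*5^( - 1) 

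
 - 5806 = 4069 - 9875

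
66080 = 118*560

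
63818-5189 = 58629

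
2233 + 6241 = 8474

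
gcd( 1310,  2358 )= 262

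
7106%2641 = 1824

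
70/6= 11+2/3 = 11.67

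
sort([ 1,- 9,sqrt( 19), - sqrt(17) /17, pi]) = [-9, - sqrt( 17)/17,1,pi , sqrt( 19)]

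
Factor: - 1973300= - 2^2 * 5^2 * 7^1* 2819^1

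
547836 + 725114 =1272950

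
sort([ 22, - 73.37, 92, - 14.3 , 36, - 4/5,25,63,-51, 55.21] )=[- 73.37, - 51, -14.3, - 4/5, 22  ,  25, 36,55.21, 63,92 ] 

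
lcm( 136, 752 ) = 12784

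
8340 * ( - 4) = - 33360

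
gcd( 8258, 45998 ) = 2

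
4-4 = 0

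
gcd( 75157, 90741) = 1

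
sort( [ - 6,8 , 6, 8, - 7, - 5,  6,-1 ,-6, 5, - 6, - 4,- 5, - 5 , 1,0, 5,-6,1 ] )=[ - 7, - 6, - 6, - 6,-6 , -5,  -  5,-5 , - 4, - 1, 0, 1,1, 5, 5,6,6, 8, 8]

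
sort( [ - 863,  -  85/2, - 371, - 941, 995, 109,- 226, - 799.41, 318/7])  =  [-941,-863, - 799.41,-371,-226,- 85/2 , 318/7,109, 995]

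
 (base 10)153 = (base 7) 306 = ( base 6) 413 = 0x99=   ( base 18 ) 89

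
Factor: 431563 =11^1*39233^1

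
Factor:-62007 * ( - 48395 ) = 3000828765 = 3^1 * 5^1*11^1 * 1879^1*9679^1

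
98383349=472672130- 374288781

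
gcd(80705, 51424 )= 1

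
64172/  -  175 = - 367 + 53/175 = -366.70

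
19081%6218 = 427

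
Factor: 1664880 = 2^4*3^1 * 5^1*7^1*991^1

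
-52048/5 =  - 10410  +  2/5 = - 10409.60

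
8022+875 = 8897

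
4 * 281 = 1124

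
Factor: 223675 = 5^2 * 23^1 *389^1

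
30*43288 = 1298640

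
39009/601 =39009/601 = 64.91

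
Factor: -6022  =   - 2^1 * 3011^1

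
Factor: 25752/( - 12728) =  - 3^1 * 29^1*43^( - 1) = - 87/43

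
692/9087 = 692/9087= 0.08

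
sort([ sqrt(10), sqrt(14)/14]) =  [sqrt( 14 )/14,sqrt( 10)] 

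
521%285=236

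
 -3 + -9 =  - 12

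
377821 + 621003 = 998824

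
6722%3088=546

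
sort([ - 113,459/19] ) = [-113 , 459/19 ]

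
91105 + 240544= 331649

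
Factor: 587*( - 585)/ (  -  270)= 7631/6 = 2^ (-1 )* 3^(-1) * 13^1*587^1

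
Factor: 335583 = 3^5 *1381^1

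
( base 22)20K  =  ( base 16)3DC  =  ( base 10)988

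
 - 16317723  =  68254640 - 84572363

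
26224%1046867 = 26224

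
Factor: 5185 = 5^1*17^1*61^1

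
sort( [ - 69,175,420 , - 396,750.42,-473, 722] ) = [ - 473,- 396, - 69,175,420, 722  ,  750.42]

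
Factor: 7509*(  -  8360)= - 62775240  =  - 2^3 * 3^1*5^1*  11^1*19^1*2503^1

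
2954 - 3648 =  - 694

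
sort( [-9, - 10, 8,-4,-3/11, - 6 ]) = [ - 10,-9,  -  6, - 4, - 3/11, 8 ]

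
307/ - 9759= -1+9452/9759=-0.03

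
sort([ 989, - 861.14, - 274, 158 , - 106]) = [ - 861.14, - 274, - 106,158, 989] 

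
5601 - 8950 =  - 3349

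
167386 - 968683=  - 801297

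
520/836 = 130/209 = 0.62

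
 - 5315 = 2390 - 7705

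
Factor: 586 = 2^1 * 293^1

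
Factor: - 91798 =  - 2^1*7^1 *79^1*83^1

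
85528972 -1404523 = 84124449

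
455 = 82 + 373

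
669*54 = 36126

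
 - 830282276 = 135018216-965300492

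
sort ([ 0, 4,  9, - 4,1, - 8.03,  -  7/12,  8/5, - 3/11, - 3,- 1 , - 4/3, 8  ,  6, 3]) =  [ - 8.03,- 4,-3, - 4/3, - 1, - 7/12,-3/11, 0 , 1,  8/5, 3,  4,6, 8 , 9]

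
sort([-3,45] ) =[ - 3, 45 ] 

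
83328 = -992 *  ( - 84)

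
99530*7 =696710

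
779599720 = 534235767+245363953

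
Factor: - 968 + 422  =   - 546 =-2^1*3^1*7^1*13^1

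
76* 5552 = 421952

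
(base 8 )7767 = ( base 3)12121101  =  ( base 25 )6dc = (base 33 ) 3os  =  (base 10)4087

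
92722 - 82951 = 9771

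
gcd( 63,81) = 9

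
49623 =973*51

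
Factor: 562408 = 2^3*7^1*11^2*83^1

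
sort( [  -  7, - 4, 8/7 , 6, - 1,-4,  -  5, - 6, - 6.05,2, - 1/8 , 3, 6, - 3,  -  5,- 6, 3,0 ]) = [ - 7, - 6.05,-6, - 6, - 5, -5,  -  4, - 4,-3, - 1, - 1/8,0,8/7, 2,3, 3, 6,6 ]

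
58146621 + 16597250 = 74743871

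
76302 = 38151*2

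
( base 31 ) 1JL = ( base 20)3ib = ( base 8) 3043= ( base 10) 1571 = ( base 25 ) 2cl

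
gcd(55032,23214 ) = 6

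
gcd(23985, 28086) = 3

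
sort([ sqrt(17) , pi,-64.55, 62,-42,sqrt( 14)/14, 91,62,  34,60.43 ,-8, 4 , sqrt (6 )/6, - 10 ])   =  [ - 64.55,-42 , - 10,-8,sqrt( 14)/14, sqrt(6 )/6,pi,4, sqrt(17),34,60.43,  62 , 62,  91]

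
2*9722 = 19444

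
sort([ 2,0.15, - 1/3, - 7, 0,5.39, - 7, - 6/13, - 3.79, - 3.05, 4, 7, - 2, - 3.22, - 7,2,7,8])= [- 7, - 7, - 7 , - 3.79, - 3.22, - 3.05, - 2, - 6/13, - 1/3,0,0.15,2, 2,4,5.39,7,7, 8]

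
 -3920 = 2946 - 6866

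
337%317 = 20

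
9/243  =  1/27 =0.04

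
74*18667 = 1381358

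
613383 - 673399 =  - 60016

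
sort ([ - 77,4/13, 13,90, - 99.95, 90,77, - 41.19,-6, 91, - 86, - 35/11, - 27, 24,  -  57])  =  [ - 99.95,-86, - 77, - 57, - 41.19, - 27,-6, - 35/11,4/13, 13, 24,77,90, 90,91 ] 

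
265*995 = 263675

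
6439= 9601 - 3162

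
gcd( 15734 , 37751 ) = 1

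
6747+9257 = 16004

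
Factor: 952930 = 2^1*5^1*11^1 * 8663^1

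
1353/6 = 451/2=225.50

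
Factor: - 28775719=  - 7^1*31^1*132607^1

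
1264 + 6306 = 7570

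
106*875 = 92750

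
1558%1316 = 242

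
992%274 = 170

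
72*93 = 6696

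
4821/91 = 4821/91= 52.98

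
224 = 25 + 199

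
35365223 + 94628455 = 129993678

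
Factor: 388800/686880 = 2^1*3^1 * 5^1*53^( - 1) = 30/53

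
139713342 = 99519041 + 40194301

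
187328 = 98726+88602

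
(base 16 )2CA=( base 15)329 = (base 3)222110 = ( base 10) 714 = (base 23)181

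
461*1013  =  466993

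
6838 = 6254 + 584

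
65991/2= 65991/2 = 32995.50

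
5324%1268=252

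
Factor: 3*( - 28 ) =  - 2^2 * 3^1*7^1 = - 84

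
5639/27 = 5639/27 = 208.85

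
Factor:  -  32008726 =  - 2^1*617^1*25939^1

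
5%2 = 1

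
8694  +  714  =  9408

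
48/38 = 24/19=1.26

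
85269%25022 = 10203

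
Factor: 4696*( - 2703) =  -12693288 =-2^3 * 3^1*17^1 * 53^1*587^1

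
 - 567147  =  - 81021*7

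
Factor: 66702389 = 13^1 * 1613^1*3181^1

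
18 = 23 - 5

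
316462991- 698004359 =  - 381541368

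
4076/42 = 97 + 1/21 = 97.05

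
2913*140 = 407820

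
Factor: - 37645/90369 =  - 3^ (-3)*5^1*3347^(  -  1)*7529^1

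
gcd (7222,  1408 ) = 2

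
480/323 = 480/323 =1.49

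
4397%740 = 697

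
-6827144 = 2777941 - 9605085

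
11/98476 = 11/98476 = 0.00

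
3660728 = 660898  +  2999830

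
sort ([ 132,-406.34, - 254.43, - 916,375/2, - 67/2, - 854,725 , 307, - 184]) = [-916, - 854, - 406.34, - 254.43, - 184, - 67/2, 132,375/2 , 307,725 ] 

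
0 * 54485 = 0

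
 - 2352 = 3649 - 6001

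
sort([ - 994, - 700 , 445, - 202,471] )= [ -994,-700,-202, 445, 471]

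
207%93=21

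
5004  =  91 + 4913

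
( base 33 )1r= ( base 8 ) 74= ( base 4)330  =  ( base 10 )60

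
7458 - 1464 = 5994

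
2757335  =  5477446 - 2720111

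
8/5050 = 4/2525 = 0.00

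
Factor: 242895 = 3^1 *5^1*16193^1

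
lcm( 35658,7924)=71316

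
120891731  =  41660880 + 79230851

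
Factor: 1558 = 2^1*19^1* 41^1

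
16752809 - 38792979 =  - 22040170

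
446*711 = 317106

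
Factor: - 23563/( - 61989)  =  3^( - 1 )*20663^ ( - 1) * 23563^1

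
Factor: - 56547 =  - 3^2*61^1*103^1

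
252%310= 252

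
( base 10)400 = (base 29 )dn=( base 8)620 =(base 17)169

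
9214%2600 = 1414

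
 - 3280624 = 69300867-72581491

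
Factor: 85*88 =2^3*5^1*11^1*17^1 = 7480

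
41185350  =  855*48170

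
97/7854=97/7854 = 0.01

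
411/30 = 13 + 7/10 = 13.70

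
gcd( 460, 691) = 1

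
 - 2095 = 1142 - 3237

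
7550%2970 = 1610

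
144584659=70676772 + 73907887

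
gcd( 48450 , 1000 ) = 50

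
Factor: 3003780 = 2^2*3^1*5^1* 13^1*3851^1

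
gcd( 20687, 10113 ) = 1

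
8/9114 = 4/4557 = 0.00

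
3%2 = 1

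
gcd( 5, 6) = 1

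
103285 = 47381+55904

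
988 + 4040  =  5028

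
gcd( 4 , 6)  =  2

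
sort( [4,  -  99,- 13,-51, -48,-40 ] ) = [- 99, - 51, - 48, - 40,-13, 4 ]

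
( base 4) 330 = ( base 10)60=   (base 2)111100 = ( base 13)48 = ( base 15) 40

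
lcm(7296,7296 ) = 7296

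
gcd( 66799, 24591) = 1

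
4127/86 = 47+85/86 = 47.99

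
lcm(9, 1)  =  9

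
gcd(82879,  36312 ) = 1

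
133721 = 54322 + 79399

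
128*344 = 44032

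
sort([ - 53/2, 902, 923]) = [ - 53/2, 902, 923 ]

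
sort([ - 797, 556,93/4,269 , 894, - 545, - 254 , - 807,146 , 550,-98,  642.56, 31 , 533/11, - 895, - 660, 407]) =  [ -895, - 807,-797 , - 660 ,-545, - 254, - 98, 93/4,31,533/11, 146, 269,407,550, 556, 642.56, 894]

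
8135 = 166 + 7969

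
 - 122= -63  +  -59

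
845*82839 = 69998955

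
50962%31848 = 19114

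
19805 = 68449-48644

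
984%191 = 29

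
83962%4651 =244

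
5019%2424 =171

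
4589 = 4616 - 27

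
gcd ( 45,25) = 5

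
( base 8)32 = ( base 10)26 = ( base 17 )19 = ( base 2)11010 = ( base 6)42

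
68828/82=34414/41=839.37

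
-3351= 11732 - 15083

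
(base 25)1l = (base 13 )37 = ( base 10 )46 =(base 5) 141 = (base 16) 2E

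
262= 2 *131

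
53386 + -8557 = 44829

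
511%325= 186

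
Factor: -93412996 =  - 2^2* 71^1*328919^1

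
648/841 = 648/841 = 0.77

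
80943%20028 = 831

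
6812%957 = 113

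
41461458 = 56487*734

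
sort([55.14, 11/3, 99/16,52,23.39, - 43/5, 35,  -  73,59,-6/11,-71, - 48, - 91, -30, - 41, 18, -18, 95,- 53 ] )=[ - 91, - 73, - 71,-53, - 48, - 41, - 30, -18,-43/5,-6/11, 11/3, 99/16,18,23.39,35,52, 55.14, 59,95 ] 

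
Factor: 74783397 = 3^1 *13^1*1917523^1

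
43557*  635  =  27658695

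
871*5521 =4808791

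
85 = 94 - 9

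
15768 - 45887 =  - 30119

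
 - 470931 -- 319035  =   - 151896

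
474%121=111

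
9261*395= 3658095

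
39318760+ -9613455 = 29705305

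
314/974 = 157/487 = 0.32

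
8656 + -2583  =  6073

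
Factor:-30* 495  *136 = -2^4*3^3* 5^2*11^1*17^1 = - 2019600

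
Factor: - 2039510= - 2^1*5^1*11^1*18541^1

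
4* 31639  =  126556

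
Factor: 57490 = 2^1*5^1* 5749^1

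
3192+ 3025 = 6217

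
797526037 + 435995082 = 1233521119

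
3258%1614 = 30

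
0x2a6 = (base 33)ki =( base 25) 123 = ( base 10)678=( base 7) 1656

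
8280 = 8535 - 255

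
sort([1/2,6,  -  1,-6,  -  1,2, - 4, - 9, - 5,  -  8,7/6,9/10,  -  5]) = [ - 9, - 8, - 6,  -  5, - 5,-4,- 1 , - 1,  1/2, 9/10,7/6,2, 6 ] 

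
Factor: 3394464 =2^5*3^1 * 19^1*1861^1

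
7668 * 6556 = 50271408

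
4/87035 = 4/87035=0.00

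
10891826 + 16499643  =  27391469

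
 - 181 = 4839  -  5020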